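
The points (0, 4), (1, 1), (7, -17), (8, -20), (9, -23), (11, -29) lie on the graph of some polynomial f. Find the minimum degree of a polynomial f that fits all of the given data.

1

Divided differences on the nodes 0, 1, 7, 8, 9, 11:
  order 0: 4  1  -17  -20  -23  -29
  order 1: -3  -3  -3  -3  -3
  order 2: 0  0  0  0
  order 3: 0  0  0
  order 4: 0  0
  order 5: 0
The order-1 divided differences are all -3 (nonzero) and every higher order vanishes, so the data lies on a polynomial of degree exactly 1.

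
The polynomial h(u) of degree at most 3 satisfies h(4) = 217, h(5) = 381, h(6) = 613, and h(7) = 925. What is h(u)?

h(u) = 2u^3 + 4u^2 + 6u + 1

Write h(u) = au^3 + bu^2 + cu + d. Substituting each data point gives a linear system:
  64a + 16b + 4c + d = 217
  125a + 25b + 5c + d = 381
  216a + 36b + 6c + d = 613
  343a + 49b + 7c + d = 925
Solving the system yields a = 2, b = 4, c = 6, d = 1.
So h(u) = 2u^3 + 4u^2 + 6u + 1.
Check: h(4) = 217. ✓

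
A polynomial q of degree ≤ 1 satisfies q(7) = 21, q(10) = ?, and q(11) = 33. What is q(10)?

The 2 known points determine the degree-1 polynomial uniquely.
Write q(u) = au + b. Substituting each data point gives a linear system:
  7a + b = 21
  11a + b = 33
Solving the system yields a = 3, b = 0.
So q(u) = 3u.
Then q(10) = 30.

30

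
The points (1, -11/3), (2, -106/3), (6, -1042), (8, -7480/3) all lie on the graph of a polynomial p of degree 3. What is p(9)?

-3561

Using the Lagrange interpolation formula with nodes 1, 2, 6, 8:
  L_0(u) = (u - 2)(u - 6)(u - 8) / -35
  L_1(u) = (u - 1)(u - 6)(u - 8) / 24
  L_2(u) = (u - 1)(u - 2)(u - 8) / -40
  L_3(u) = (u - 1)(u - 2)(u - 6) / 84
Then p(u) = -11/3·L_0(u) - 106/3·L_1(u) - 1042·L_2(u) - 7480/3·L_3(u).
Expanding and collecting terms gives p(u) = -5u^3 + u^2 + (1/3)u.
Evaluating at u = 9: p(9) = -3561.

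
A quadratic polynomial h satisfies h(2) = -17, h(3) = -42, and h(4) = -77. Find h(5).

Forward differences of the values at x = 2, 3, 4:
  h  : -17  -42  -77
  Δ  : -25  -35
  Δ^2: -10
The second differences are constant, confirming degree 2.
Interpolating (Newton forward form) and evaluating at x = 5 gives h(5) = -122.

-122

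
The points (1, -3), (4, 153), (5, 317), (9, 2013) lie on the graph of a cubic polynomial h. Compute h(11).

Using the Lagrange interpolation formula with nodes 1, 4, 5, 9:
  L_0(s) = (s - 4)(s - 5)(s - 9) / -96
  L_1(s) = (s - 1)(s - 5)(s - 9) / 15
  L_2(s) = (s - 1)(s - 4)(s - 9) / -16
  L_3(s) = (s - 1)(s - 4)(s - 5) / 160
Then h(s) = -3·L_0(s) + 153·L_1(s) + 317·L_2(s) + 2013·L_3(s).
Expanding and collecting terms gives h(s) = 3s³ - 2s² - s - 3.
Evaluating at s = 11: h(11) = 3737.

3737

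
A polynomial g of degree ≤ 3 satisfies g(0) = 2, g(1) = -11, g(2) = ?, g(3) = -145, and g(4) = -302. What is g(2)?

On equispaced nodes a degree-3 polynomial has vanishing fourth forward difference, so
  g(0) - 4·g(1) + 6·g(2) - 4·g(3) + g(4) = 0.
Substituting the known values and solving for g(2):
  6·g(2) = -324
  g(2) = -54.

-54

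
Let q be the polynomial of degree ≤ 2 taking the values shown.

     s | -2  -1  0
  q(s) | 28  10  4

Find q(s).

q(s) = 6s^2 + 4

Write q(s) = as^2 + bs + c. Substituting each data point gives a linear system:
  4a - 2b + c = 28
  a - b + c = 10
  c = 4
Solving the system yields a = 6, b = 0, c = 4.
So q(s) = 6s^2 + 4.
Check: q(-1) = 10. ✓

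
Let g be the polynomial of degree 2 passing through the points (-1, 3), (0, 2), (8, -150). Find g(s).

g(s) = -2s^2 - 3s + 2

Using the Lagrange interpolation formula with nodes -1, 0, 8:
  L_0(s) = s(s - 8) / 9
  L_1(s) = (s + 1)(s - 8) / -8
  L_2(s) = (s + 1)s / 72
Then g(s) = 3·L_0(s) + 2·L_1(s) - 150·L_2(s).
Expanding and collecting terms gives g(s) = -2s^2 - 3s + 2.
Check: g(8) = -150. ✓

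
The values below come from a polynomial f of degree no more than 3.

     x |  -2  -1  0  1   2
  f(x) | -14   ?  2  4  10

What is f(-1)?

On equispaced nodes a degree-3 polynomial has vanishing fourth forward difference, so
  f(-2) - 4·f(-1) + 6·f(0) - 4·f(1) + f(2) = 0.
Substituting the known values and solving for f(-1):
  -4·f(-1) = 8
  f(-1) = -2.

-2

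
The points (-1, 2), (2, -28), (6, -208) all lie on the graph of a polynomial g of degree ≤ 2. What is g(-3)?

-28

Using the Lagrange interpolation formula with nodes -1, 2, 6:
  L_0(s) = (s - 2)(s - 6) / 21
  L_1(s) = (s + 1)(s - 6) / -12
  L_2(s) = (s + 1)(s - 2) / 28
Then g(s) = 2·L_0(s) - 28·L_1(s) - 208·L_2(s).
Expanding and collecting terms gives g(s) = -5s² - 5s + 2.
Evaluating at s = -3: g(-3) = -28.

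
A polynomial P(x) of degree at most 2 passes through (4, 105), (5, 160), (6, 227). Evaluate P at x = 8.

397

Forward differences of the values at x = 4, 5, 6:
  P  : 105  160  227
  Δ  : 55  67
  Δ^2: 12
The second differences are constant, confirming degree 2.
Interpolating (Newton forward form) and evaluating at x = 8 gives P(8) = 397.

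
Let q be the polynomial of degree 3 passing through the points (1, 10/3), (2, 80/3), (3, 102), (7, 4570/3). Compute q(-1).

-22/3

Using the Lagrange interpolation formula with nodes 1, 2, 3, 7:
  L_0(t) = (t - 2)(t - 3)(t - 7) / -12
  L_1(t) = (t - 1)(t - 3)(t - 7) / 5
  L_2(t) = (t - 1)(t - 2)(t - 7) / -8
  L_3(t) = (t - 1)(t - 2)(t - 3) / 120
Then q(t) = 10/3·L_0(t) + 80/3·L_1(t) + 102·L_2(t) + 4570/3·L_3(t).
Expanding and collecting terms gives q(t) = 5t^3 - 4t^2 + (1/3)t + 2.
Evaluating at t = -1: q(-1) = -22/3.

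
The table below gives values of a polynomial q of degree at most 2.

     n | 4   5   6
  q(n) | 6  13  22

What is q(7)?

Write q(n) = an^2 + bn + c. Substituting each data point gives a linear system:
  16a + 4b + c = 6
  25a + 5b + c = 13
  36a + 6b + c = 22
Solving the system yields a = 1, b = -2, c = -2.
So q(n) = n^2 - 2n - 2.
Then q(7) = 33.

33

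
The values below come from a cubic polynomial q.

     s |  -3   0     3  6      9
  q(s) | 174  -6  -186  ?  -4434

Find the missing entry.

-1338

On equispaced nodes a degree-3 polynomial has vanishing fourth forward difference, so
  q(-3) - 4·q(0) + 6·q(3) - 4·q(6) + q(9) = 0.
Substituting the known values and solving for q(6):
  -4·q(6) = 5352
  q(6) = -1338.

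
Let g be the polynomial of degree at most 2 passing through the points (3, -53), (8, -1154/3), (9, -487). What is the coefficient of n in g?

Write g(n) = an^2 + bn + c. Substituting each data point gives a linear system:
  9a + 3b + c = -53
  64a + 8b + c = -1154/3
  81a + 9b + c = -487
Solving the system yields a = -6, b = -1/3, c = 2.
So g(n) = -6n² - (1/3)n + 2.
The coefficient of n is -1/3.

-1/3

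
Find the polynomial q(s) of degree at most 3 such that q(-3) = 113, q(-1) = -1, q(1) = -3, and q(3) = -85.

q(s) = -4s^3 + 2s^2 + 3s - 4

Write q(s) = as^3 + bs^2 + cs + d. Substituting each data point gives a linear system:
  -27a + 9b - 3c + d = 113
  -a + b - c + d = -1
  a + b + c + d = -3
  27a + 9b + 3c + d = -85
Solving the system yields a = -4, b = 2, c = 3, d = -4.
So q(s) = -4s³ + 2s² + 3s - 4.
Check: q(1) = -3. ✓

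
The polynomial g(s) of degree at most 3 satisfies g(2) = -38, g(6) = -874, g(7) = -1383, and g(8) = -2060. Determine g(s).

Using the Lagrange interpolation formula with nodes 2, 6, 7, 8:
  L_0(s) = (s - 6)(s - 7)(s - 8) / -120
  L_1(s) = (s - 2)(s - 7)(s - 8) / 8
  L_2(s) = (s - 2)(s - 6)(s - 8) / -5
  L_3(s) = (s - 2)(s - 6)(s - 7) / 12
Then g(s) = -38·L_0(s) - 874·L_1(s) - 1383·L_2(s) - 2060·L_3(s).
Expanding and collecting terms gives g(s) = -4s³ - s - 4.
Check: g(2) = -38. ✓

g(s) = -4s^3 - s - 4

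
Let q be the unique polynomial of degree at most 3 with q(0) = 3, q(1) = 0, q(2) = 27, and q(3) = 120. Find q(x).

Write q(x) = ax^3 + bx^2 + cx + d. Substituting each data point gives a linear system:
  d = 3
  a + b + c + d = 0
  8a + 4b + 2c + d = 27
  27a + 9b + 3c + d = 120
Solving the system yields a = 6, b = -3, c = -6, d = 3.
So q(x) = 6x³ - 3x² - 6x + 3.
Check: q(2) = 27. ✓

q(x) = 6x^3 - 3x^2 - 6x + 3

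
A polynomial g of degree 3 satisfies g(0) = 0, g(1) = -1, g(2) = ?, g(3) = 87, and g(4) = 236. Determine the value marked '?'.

On equispaced nodes a degree-3 polynomial has vanishing fourth forward difference, so
  g(0) - 4·g(1) + 6·g(2) - 4·g(3) + g(4) = 0.
Substituting the known values and solving for g(2):
  6·g(2) = 108
  g(2) = 18.

18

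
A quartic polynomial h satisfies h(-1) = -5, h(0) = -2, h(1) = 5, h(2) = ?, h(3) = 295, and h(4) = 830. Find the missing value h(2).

70

On equispaced nodes a degree-4 polynomial has vanishing fifth forward difference, so
  - h(-1) + 5·h(0) - 10·h(1) + 10·h(2) - 5·h(3) + h(4) = 0.
Substituting the known values and solving for h(2):
  10·h(2) = 700
  h(2) = 70.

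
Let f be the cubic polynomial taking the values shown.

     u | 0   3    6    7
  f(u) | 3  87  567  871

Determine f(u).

Write f(u) = au^3 + bu^2 + cu + d. Substituting each data point gives a linear system:
  d = 3
  27a + 9b + 3c + d = 87
  216a + 36b + 6c + d = 567
  343a + 49b + 7c + d = 871
Solving the system yields a = 2, b = 4, c = -2, d = 3.
So f(u) = 2u³ + 4u² - 2u + 3.
Check: f(3) = 87. ✓

f(u) = 2u^3 + 4u^2 - 2u + 3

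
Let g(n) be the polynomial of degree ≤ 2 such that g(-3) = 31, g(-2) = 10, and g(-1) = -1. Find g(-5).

103

Using the Lagrange interpolation formula with nodes -3, -2, -1:
  L_0(n) = (n + 2)(n + 1) / 2
  L_1(n) = (n + 3)(n + 1) / -1
  L_2(n) = (n + 3)(n + 2) / 2
Then g(n) = 31·L_0(n) + 10·L_1(n) - 1·L_2(n).
Expanding and collecting terms gives g(n) = 5n² + 4n - 2.
Evaluating at n = -5: g(-5) = 103.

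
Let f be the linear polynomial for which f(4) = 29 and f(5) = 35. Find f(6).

41

Using the Lagrange interpolation formula with nodes 4, 5:
  L_0(s) = (s - 5) / -1
  L_1(s) = (s - 4) / 1
Then f(s) = 29·L_0(s) + 35·L_1(s).
Expanding and collecting terms gives f(s) = 6s + 5.
Evaluating at s = 6: f(6) = 41.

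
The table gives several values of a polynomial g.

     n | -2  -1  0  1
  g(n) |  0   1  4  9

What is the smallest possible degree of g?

2

Forward differences of the values at n = -2, -1, 0, 1:
  g  : 0  1  4  9
  Δ  : 1  3  5
  Δ^2: 2  2
  Δ^3: 0
The second differences are constant (2) and nonzero, while all higher differences vanish, so the minimal degree is 2.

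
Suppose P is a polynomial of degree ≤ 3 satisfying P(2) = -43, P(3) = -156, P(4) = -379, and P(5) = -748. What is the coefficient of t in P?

6

Write P(t) = at^3 + bt^2 + ct + d. Substituting each data point gives a linear system:
  8a + 4b + 2c + d = -43
  27a + 9b + 3c + d = -156
  64a + 16b + 4c + d = -379
  125a + 25b + 5c + d = -748
Solving the system yields a = -6, b = -1, c = 6, d = -3.
So P(t) = -6t^3 - t^2 + 6t - 3.
The coefficient of t is 6.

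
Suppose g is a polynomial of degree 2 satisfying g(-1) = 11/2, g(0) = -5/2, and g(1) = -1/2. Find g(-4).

179/2

Forward differences of the values at s = -1, 0, 1:
  g  : 11/2  -5/2  -1/2
  Δ  : -8  2
  Δ^2: 10
The second differences are constant, confirming degree 2.
Interpolating (Newton forward form) and evaluating at s = -4 gives g(-4) = 179/2.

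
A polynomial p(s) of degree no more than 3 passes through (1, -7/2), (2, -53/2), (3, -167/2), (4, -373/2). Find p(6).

-1157/2

Using the Lagrange interpolation formula with nodes 1, 2, 3, 4:
  L_0(s) = (s - 2)(s - 3)(s - 4) / -6
  L_1(s) = (s - 1)(s - 3)(s - 4) / 2
  L_2(s) = (s - 1)(s - 2)(s - 4) / -2
  L_3(s) = (s - 1)(s - 2)(s - 3) / 6
Then p(s) = -7/2·L_0(s) - 53/2·L_1(s) - 167/2·L_2(s) - 373/2·L_3(s).
Expanding and collecting terms gives p(s) = -2s^3 - 5s^2 + 6s - 5/2.
Evaluating at s = 6: p(6) = -1157/2.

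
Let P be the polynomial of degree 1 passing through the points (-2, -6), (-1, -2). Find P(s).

P(s) = 4s + 2

Using the Lagrange interpolation formula with nodes -2, -1:
  L_0(s) = (s + 1) / -1
  L_1(s) = (s + 2) / 1
Then P(s) = -6·L_0(s) - 2·L_1(s).
Expanding and collecting terms gives P(s) = 4s + 2.
Check: P(-1) = -2. ✓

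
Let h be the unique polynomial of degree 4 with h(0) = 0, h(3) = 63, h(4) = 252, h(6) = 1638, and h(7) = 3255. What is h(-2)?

Using the Lagrange interpolation formula with nodes 0, 3, 4, 6, 7:
  L_0(n) = (n - 3)(n - 4)(n - 6)(n - 7) / 504
  L_1(n) = n(n - 4)(n - 6)(n - 7) / -36
  L_2(n) = n(n - 3)(n - 6)(n - 7) / 24
  L_3(n) = n(n - 3)(n - 4)(n - 7) / -36
  L_4(n) = n(n - 3)(n - 4)(n - 6) / 84
Then h(n) = 0·L_0(n) + 63·L_1(n) + 252·L_2(n) + 1638·L_3(n) + 3255·L_4(n).
Expanding and collecting terms gives h(n) = 2n⁴ - 5n³ + 3n² + 3n.
Evaluating at n = -2: h(-2) = 78.

78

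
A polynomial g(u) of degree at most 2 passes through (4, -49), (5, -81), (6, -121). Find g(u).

g(u) = -4u^2 + 4u - 1

Using the Lagrange interpolation formula with nodes 4, 5, 6:
  L_0(u) = (u - 5)(u - 6) / 2
  L_1(u) = (u - 4)(u - 6) / -1
  L_2(u) = (u - 4)(u - 5) / 2
Then g(u) = -49·L_0(u) - 81·L_1(u) - 121·L_2(u).
Expanding and collecting terms gives g(u) = -4u² + 4u - 1.
Check: g(5) = -81. ✓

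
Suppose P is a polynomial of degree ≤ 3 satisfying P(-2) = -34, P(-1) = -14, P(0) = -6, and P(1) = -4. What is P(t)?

P(t) = t^3 - 3t^2 + 4t - 6

Write P(t) = at^3 + bt^2 + ct + d. Substituting each data point gives a linear system:
  -8a + 4b - 2c + d = -34
  -a + b - c + d = -14
  d = -6
  a + b + c + d = -4
Solving the system yields a = 1, b = -3, c = 4, d = -6.
So P(t) = t³ - 3t² + 4t - 6.
Check: P(-1) = -14. ✓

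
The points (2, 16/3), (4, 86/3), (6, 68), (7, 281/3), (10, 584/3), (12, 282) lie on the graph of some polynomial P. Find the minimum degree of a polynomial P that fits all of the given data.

2

Divided differences on the nodes 2, 4, 6, 7, 10, 12:
  order 0: 16/3  86/3  68  281/3  584/3  282
  order 1: 35/3  59/3  77/3  101/3  131/3
  order 2: 2  2  2  2
  order 3: 0  0  0
  order 4: 0  0
  order 5: 0
The order-2 divided differences are all 2 (nonzero) and every higher order vanishes, so the data lies on a polynomial of degree exactly 2.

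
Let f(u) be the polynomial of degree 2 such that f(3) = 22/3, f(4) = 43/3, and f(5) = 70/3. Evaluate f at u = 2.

7/3

Write f(u) = au^2 + bu + c. Substituting each data point gives a linear system:
  9a + 3b + c = 22/3
  16a + 4b + c = 43/3
  25a + 5b + c = 70/3
Solving the system yields a = 1, b = 0, c = -5/3.
So f(u) = u^2 - 5/3.
Then f(2) = 7/3.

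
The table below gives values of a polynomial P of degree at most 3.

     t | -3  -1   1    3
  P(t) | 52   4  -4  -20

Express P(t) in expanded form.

Using the Lagrange interpolation formula with nodes -3, -1, 1, 3:
  L_0(t) = (t + 1)(t - 1)(t - 3) / -48
  L_1(t) = (t + 3)(t - 1)(t - 3) / 16
  L_2(t) = (t + 3)(t + 1)(t - 3) / -16
  L_3(t) = (t + 3)(t + 1)(t - 1) / 48
Then P(t) = 52·L_0(t) + 4·L_1(t) - 4·L_2(t) - 20·L_3(t).
Expanding and collecting terms gives P(t) = -t^3 + 2t^2 - 3t - 2.
Check: P(-1) = 4. ✓

P(t) = -t^3 + 2t^2 - 3t - 2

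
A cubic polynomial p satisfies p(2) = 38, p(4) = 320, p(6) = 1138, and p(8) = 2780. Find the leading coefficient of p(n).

Write p(n) = an^3 + bn^2 + cn + d. Substituting each data point gives a linear system:
  8a + 4b + 2c + d = 38
  64a + 16b + 4c + d = 320
  216a + 36b + 6c + d = 1138
  512a + 64b + 8c + d = 2780
Solving the system yields a = 6, b = -5, c = 3, d = 4.
So p(n) = 6n³ - 5n² + 3n + 4.
The leading coefficient is 6.

6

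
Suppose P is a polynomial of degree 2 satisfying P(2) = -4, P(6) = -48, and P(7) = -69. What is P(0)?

-6

Using the Lagrange interpolation formula with nodes 2, 6, 7:
  L_0(s) = (s - 6)(s - 7) / 20
  L_1(s) = (s - 2)(s - 7) / -4
  L_2(s) = (s - 2)(s - 6) / 5
Then P(s) = -4·L_0(s) - 48·L_1(s) - 69·L_2(s).
Expanding and collecting terms gives P(s) = -2s^2 + 5s - 6.
Evaluating at s = 0: P(0) = -6.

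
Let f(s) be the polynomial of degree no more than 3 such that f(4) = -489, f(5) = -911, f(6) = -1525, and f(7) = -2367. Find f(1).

Write f(s) = as^3 + bs^2 + cs + d. Substituting each data point gives a linear system:
  64a + 16b + 4c + d = -489
  125a + 25b + 5c + d = -911
  216a + 36b + 6c + d = -1525
  343a + 49b + 7c + d = -2367
Solving the system yields a = -6, b = -6, c = -2, d = -1.
So f(s) = -6s^3 - 6s^2 - 2s - 1.
Then f(1) = -15.

-15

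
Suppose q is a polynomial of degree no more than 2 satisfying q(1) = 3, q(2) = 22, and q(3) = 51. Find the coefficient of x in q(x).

4

Write q(x) = ax^2 + bx + c. Substituting each data point gives a linear system:
  a + b + c = 3
  4a + 2b + c = 22
  9a + 3b + c = 51
Solving the system yields a = 5, b = 4, c = -6.
So q(x) = 5x² + 4x - 6.
The coefficient of x is 4.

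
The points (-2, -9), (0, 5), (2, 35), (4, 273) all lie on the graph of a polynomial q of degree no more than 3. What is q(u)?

q(u) = 4u^3 + 2u^2 - 5u + 5

Write q(u) = au^3 + bu^2 + cu + d. Substituting each data point gives a linear system:
  -8a + 4b - 2c + d = -9
  d = 5
  8a + 4b + 2c + d = 35
  64a + 16b + 4c + d = 273
Solving the system yields a = 4, b = 2, c = -5, d = 5.
So q(u) = 4u^3 + 2u^2 - 5u + 5.
Check: q(0) = 5. ✓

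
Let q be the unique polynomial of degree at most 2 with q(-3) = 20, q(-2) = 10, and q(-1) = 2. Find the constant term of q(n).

-4

Write q(n) = an^2 + bn + c. Substituting each data point gives a linear system:
  9a - 3b + c = 20
  4a - 2b + c = 10
  a - b + c = 2
Solving the system yields a = 1, b = -5, c = -4.
So q(n) = n² - 5n - 4.
The constant term is -4.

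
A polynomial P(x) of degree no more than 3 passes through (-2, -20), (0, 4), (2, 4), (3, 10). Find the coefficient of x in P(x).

Write P(x) = ax^3 + bx^2 + cx + d. Substituting each data point gives a linear system:
  -8a + 4b - 2c + d = -20
  d = 4
  8a + 4b + 2c + d = 4
  27a + 9b + 3c + d = 10
Solving the system yields a = 1, b = -3, c = 2, d = 4.
So P(x) = x³ - 3x² + 2x + 4.
The coefficient of x is 2.

2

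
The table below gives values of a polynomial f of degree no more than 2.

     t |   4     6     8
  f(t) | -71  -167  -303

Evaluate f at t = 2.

-15

Write f(t) = at^2 + bt + c. Substituting each data point gives a linear system:
  16a + 4b + c = -71
  36a + 6b + c = -167
  64a + 8b + c = -303
Solving the system yields a = -5, b = 2, c = 1.
So f(t) = -5t² + 2t + 1.
Then f(2) = -15.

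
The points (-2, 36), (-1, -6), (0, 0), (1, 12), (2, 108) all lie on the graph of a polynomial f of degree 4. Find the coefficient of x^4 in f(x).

5

Write f(x) = ax^4 + bx^3 + cx^2 + dx + e. Substituting each data point gives a linear system:
  16a - 8b + 4c - 2d + e = 36
  a - b + c - d + e = -6
  e = 0
  a + b + c + d + e = 12
  16a + 8b + 4c + 2d + e = 108
Solving the system yields a = 5, b = 3, c = -2, d = 6, e = 0.
So f(x) = 5x^4 + 3x^3 - 2x^2 + 6x.
The leading coefficient is 5.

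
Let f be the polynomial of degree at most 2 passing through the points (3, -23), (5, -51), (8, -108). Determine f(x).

f(x) = -x^2 - 6x + 4

Using the Lagrange interpolation formula with nodes 3, 5, 8:
  L_0(x) = (x - 5)(x - 8) / 10
  L_1(x) = (x - 3)(x - 8) / -6
  L_2(x) = (x - 3)(x - 5) / 15
Then f(x) = -23·L_0(x) - 51·L_1(x) - 108·L_2(x).
Expanding and collecting terms gives f(x) = -x^2 - 6x + 4.
Check: f(8) = -108. ✓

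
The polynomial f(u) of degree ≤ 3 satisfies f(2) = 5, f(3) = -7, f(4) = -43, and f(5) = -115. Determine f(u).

Using the Lagrange interpolation formula with nodes 2, 3, 4, 5:
  L_0(u) = (u - 3)(u - 4)(u - 5) / -6
  L_1(u) = (u - 2)(u - 4)(u - 5) / 2
  L_2(u) = (u - 2)(u - 3)(u - 5) / -2
  L_3(u) = (u - 2)(u - 3)(u - 4) / 6
Then f(u) = 5·L_0(u) - 7·L_1(u) - 43·L_2(u) - 115·L_3(u).
Expanding and collecting terms gives f(u) = -2u^3 + 6u^2 - 4u + 5.
Check: f(2) = 5. ✓

f(u) = -2u^3 + 6u^2 - 4u + 5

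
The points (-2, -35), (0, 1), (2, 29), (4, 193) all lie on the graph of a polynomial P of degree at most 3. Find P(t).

Using the Lagrange interpolation formula with nodes -2, 0, 2, 4:
  L_0(t) = t(t - 2)(t - 4) / -48
  L_1(t) = (t + 2)(t - 2)(t - 4) / 16
  L_2(t) = (t + 2)t(t - 4) / -16
  L_3(t) = (t + 2)t(t - 2) / 48
Then P(t) = -35·L_0(t) + 1·L_1(t) + 29·L_2(t) + 193·L_3(t).
Expanding and collecting terms gives P(t) = 3t^3 - t^2 + 4t + 1.
Check: P(-2) = -35. ✓

P(t) = 3t^3 - t^2 + 4t + 1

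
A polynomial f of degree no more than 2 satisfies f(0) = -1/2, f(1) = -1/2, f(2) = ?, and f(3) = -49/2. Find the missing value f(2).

On equispaced nodes a degree-2 polynomial has vanishing third forward difference, so
  - f(0) + 3·f(1) - 3·f(2) + f(3) = 0.
Substituting the known values and solving for f(2):
  -3·f(2) = 51/2
  f(2) = -17/2.

-17/2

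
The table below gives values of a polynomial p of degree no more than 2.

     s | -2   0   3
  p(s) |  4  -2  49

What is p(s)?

Using the Lagrange interpolation formula with nodes -2, 0, 3:
  L_0(s) = s(s - 3) / 10
  L_1(s) = (s + 2)(s - 3) / -6
  L_2(s) = (s + 2)s / 15
Then p(s) = 4·L_0(s) - 2·L_1(s) + 49·L_2(s).
Expanding and collecting terms gives p(s) = 4s^2 + 5s - 2.
Check: p(3) = 49. ✓

p(s) = 4s^2 + 5s - 2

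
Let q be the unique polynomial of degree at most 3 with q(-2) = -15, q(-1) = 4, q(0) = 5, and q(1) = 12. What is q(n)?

Write q(n) = an^3 + bn^2 + cn + d. Substituting each data point gives a linear system:
  -8a + 4b - 2c + d = -15
  -a + b - c + d = 4
  d = 5
  a + b + c + d = 12
Solving the system yields a = 4, b = 3, c = 0, d = 5.
So q(n) = 4n^3 + 3n^2 + 5.
Check: q(-1) = 4. ✓

q(n) = 4n^3 + 3n^2 + 5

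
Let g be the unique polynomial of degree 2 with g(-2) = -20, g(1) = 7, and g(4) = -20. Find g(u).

Write g(u) = au^2 + bu + c. Substituting each data point gives a linear system:
  4a - 2b + c = -20
  a + b + c = 7
  16a + 4b + c = -20
Solving the system yields a = -3, b = 6, c = 4.
So g(u) = -3u² + 6u + 4.
Check: g(-2) = -20. ✓

g(u) = -3u^2 + 6u + 4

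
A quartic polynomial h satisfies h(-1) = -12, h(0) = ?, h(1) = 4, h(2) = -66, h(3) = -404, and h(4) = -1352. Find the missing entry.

The 5 known points determine the degree-4 polynomial uniquely.
Write h(u) = au^4 + bu^3 + cu^2 + du + e. Substituting each data point gives a linear system:
  a - b + c - d + e = -12
  a + b + c + d + e = 4
  16a + 8b + 4c + 2d + e = -66
  81a + 27b + 9c + 3d + e = -404
  256a + 64b + 16c + 4d + e = -1352
Solving the system yields a = -6, b = 3, c = -2, d = 5, e = 4.
So h(u) = -6u^4 + 3u^3 - 2u^2 + 5u + 4.
Then h(0) = 4.

4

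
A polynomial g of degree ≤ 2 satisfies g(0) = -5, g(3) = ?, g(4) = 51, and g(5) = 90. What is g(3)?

22

The 3 known points determine the degree-2 polynomial uniquely.
Write g(u) = au^2 + bu + c. Substituting each data point gives a linear system:
  c = -5
  16a + 4b + c = 51
  25a + 5b + c = 90
Solving the system yields a = 5, b = -6, c = -5.
So g(u) = 5u² - 6u - 5.
Then g(3) = 22.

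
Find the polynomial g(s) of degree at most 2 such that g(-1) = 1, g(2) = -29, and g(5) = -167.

Using the Lagrange interpolation formula with nodes -1, 2, 5:
  L_0(s) = (s - 2)(s - 5) / 18
  L_1(s) = (s + 1)(s - 5) / -9
  L_2(s) = (s + 1)(s - 2) / 18
Then g(s) = 1·L_0(s) - 29·L_1(s) - 167·L_2(s).
Expanding and collecting terms gives g(s) = -6s² - 4s + 3.
Check: g(-1) = 1. ✓

g(s) = -6s^2 - 4s + 3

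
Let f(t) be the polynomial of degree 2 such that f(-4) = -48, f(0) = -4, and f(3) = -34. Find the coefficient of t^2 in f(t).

Write f(t) = at^2 + bt + c. Substituting each data point gives a linear system:
  16a - 4b + c = -48
  c = -4
  9a + 3b + c = -34
Solving the system yields a = -3, b = -1, c = -4.
So f(t) = -3t^2 - t - 4.
The leading coefficient is -3.

-3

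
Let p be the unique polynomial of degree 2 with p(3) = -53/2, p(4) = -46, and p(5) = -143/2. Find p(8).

-184

Forward differences of the values at t = 3, 4, 5:
  p  : -53/2  -46  -143/2
  Δ  : -39/2  -51/2
  Δ^2: -6
The second differences are constant, confirming degree 2.
Interpolating (Newton forward form) and evaluating at t = 8 gives p(8) = -184.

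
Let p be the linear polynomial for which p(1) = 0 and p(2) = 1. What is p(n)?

Write p(n) = an + b. Substituting each data point gives a linear system:
  a + b = 0
  2a + b = 1
Solving the system yields a = 1, b = -1.
So p(n) = n - 1.
Check: p(1) = 0. ✓

p(n) = n - 1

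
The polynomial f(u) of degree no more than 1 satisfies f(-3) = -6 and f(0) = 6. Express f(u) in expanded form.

f(u) = 4u + 6

Write f(u) = au + b. Substituting each data point gives a linear system:
  -3a + b = -6
  b = 6
Solving the system yields a = 4, b = 6.
So f(u) = 4u + 6.
Check: f(0) = 6. ✓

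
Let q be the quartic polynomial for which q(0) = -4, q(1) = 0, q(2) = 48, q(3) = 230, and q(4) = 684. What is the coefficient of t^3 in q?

Write q(t) = at^4 + bt^3 + ct^2 + dt + e. Substituting each data point gives a linear system:
  e = -4
  a + b + c + d + e = 0
  16a + 8b + 4c + 2d + e = 48
  81a + 27b + 9c + 3d + e = 230
  256a + 64b + 16c + 4d + e = 684
Solving the system yields a = 2, b = 3, c = -1, d = 0, e = -4.
So q(t) = 2t⁴ + 3t³ - t² - 4.
The coefficient of t^3 is 3.

3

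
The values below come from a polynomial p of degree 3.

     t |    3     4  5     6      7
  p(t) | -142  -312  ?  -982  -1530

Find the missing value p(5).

On equispaced nodes a degree-3 polynomial has vanishing fourth forward difference, so
  p(3) - 4·p(4) + 6·p(5) - 4·p(6) + p(7) = 0.
Substituting the known values and solving for p(5):
  6·p(5) = -3504
  p(5) = -584.

-584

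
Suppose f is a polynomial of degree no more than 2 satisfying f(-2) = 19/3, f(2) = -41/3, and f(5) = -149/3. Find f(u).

f(u) = -u^2 - 5u + 1/3

Using the Lagrange interpolation formula with nodes -2, 2, 5:
  L_0(u) = (u - 2)(u - 5) / 28
  L_1(u) = (u + 2)(u - 5) / -12
  L_2(u) = (u + 2)(u - 2) / 21
Then f(u) = 19/3·L_0(u) - 41/3·L_1(u) - 149/3·L_2(u).
Expanding and collecting terms gives f(u) = -u^2 - 5u + 1/3.
Check: f(-2) = 19/3. ✓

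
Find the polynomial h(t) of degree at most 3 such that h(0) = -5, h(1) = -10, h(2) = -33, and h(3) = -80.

Write h(t) = at^3 + bt^2 + ct + d. Substituting each data point gives a linear system:
  d = -5
  a + b + c + d = -10
  8a + 4b + 2c + d = -33
  27a + 9b + 3c + d = -80
Solving the system yields a = -1, b = -6, c = 2, d = -5.
So h(t) = -t^3 - 6t^2 + 2t - 5.
Check: h(2) = -33. ✓

h(t) = -t^3 - 6t^2 + 2t - 5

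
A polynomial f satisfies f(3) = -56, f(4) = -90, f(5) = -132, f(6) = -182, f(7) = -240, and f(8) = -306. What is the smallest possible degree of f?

2

Forward differences of the values at n = 3, 4, 5, 6, 7, 8:
  f  : -56  -90  -132  -182  -240  -306
  Δ  : -34  -42  -50  -58  -66
  Δ^2: -8  -8  -8  -8
  Δ^3: 0  0  0
  Δ^4: 0  0
  Δ^5: 0
The second differences are constant (-8) and nonzero, while all higher differences vanish, so the minimal degree is 2.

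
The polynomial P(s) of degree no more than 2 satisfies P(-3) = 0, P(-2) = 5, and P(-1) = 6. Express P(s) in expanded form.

P(s) = -2s^2 - 5s + 3

Write P(s) = as^2 + bs + c. Substituting each data point gives a linear system:
  9a - 3b + c = 0
  4a - 2b + c = 5
  a - b + c = 6
Solving the system yields a = -2, b = -5, c = 3.
So P(s) = -2s^2 - 5s + 3.
Check: P(-2) = 5. ✓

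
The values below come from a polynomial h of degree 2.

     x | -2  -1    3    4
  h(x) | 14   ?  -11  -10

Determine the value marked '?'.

5

The 3 known points determine the degree-2 polynomial uniquely.
Write h(x) = ax^2 + bx + c. Substituting each data point gives a linear system:
  4a - 2b + c = 14
  9a + 3b + c = -11
  16a + 4b + c = -10
Solving the system yields a = 1, b = -6, c = -2.
So h(x) = x^2 - 6x - 2.
Then h(-1) = 5.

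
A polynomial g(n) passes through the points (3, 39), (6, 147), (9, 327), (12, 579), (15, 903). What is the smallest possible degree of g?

Forward differences of the values at n = 3, 6, 9, 12, 15:
  g  : 39  147  327  579  903
  Δ  : 108  180  252  324
  Δ^2: 72  72  72
  Δ^3: 0  0
  Δ^4: 0
The second differences are constant (72) and nonzero, while all higher differences vanish, so the minimal degree is 2.

2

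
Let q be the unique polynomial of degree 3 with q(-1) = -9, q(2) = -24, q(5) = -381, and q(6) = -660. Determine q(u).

Write q(u) = au^3 + bu^2 + cu + d. Substituting each data point gives a linear system:
  -a + b - c + d = -9
  8a + 4b + 2c + d = -24
  125a + 25b + 5c + d = -381
  216a + 36b + 6c + d = -660
Solving the system yields a = -3, b = -1, c = 5, d = -6.
So q(u) = -3u^3 - u^2 + 5u - 6.
Check: q(5) = -381. ✓

q(u) = -3u^3 - u^2 + 5u - 6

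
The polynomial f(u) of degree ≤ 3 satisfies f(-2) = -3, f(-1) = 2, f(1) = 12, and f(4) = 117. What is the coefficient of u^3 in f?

Write f(u) = au^3 + bu^2 + cu + d. Substituting each data point gives a linear system:
  -8a + 4b - 2c + d = -3
  -a + b - c + d = 2
  a + b + c + d = 12
  64a + 16b + 4c + d = 117
Solving the system yields a = 1, b = 2, c = 4, d = 5.
So f(u) = u^3 + 2u^2 + 4u + 5.
The leading coefficient is 1.

1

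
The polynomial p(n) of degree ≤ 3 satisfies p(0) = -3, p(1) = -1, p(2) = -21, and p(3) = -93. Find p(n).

Write p(n) = an^3 + bn^2 + cn + d. Substituting each data point gives a linear system:
  d = -3
  a + b + c + d = -1
  8a + 4b + 2c + d = -21
  27a + 9b + 3c + d = -93
Solving the system yields a = -5, b = 4, c = 3, d = -3.
So p(n) = -5n^3 + 4n^2 + 3n - 3.
Check: p(3) = -93. ✓

p(n) = -5n^3 + 4n^2 + 3n - 3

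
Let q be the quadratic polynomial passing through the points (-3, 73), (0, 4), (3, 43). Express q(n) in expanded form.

q(n) = 6n^2 - 5n + 4

Using the Lagrange interpolation formula with nodes -3, 0, 3:
  L_0(n) = n(n - 3) / 18
  L_1(n) = (n + 3)(n - 3) / -9
  L_2(n) = (n + 3)n / 18
Then q(n) = 73·L_0(n) + 4·L_1(n) + 43·L_2(n).
Expanding and collecting terms gives q(n) = 6n^2 - 5n + 4.
Check: q(-3) = 73. ✓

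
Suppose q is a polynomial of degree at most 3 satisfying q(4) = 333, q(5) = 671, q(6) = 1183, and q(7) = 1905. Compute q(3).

133

Write q(n) = an^3 + bn^2 + cn + d. Substituting each data point gives a linear system:
  64a + 16b + 4c + d = 333
  125a + 25b + 5c + d = 671
  216a + 36b + 6c + d = 1183
  343a + 49b + 7c + d = 1905
Solving the system yields a = 6, b = -3, c = -1, d = 1.
So q(n) = 6n^3 - 3n^2 - n + 1.
Then q(3) = 133.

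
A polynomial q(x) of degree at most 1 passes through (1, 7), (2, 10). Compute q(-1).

1

Write q(x) = ax + b. Substituting each data point gives a linear system:
  a + b = 7
  2a + b = 10
Solving the system yields a = 3, b = 4.
So q(x) = 3x + 4.
Then q(-1) = 1.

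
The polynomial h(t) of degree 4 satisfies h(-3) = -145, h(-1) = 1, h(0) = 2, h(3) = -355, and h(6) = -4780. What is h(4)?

-1034

Write h(t) = at^4 + bt^3 + ct^2 + dt + e. Substituting each data point gives a linear system:
  81a - 27b + 9c - 3d + e = -145
  a - b + c - d + e = 1
  e = 2
  81a + 27b + 9c + 3d + e = -355
  1296a + 216b + 36c + 6d + e = -4780
Solving the system yields a = -3, b = -4, c = -1, d = 1, e = 2.
So h(t) = -3t⁴ - 4t³ - t² + t + 2.
Then h(4) = -1034.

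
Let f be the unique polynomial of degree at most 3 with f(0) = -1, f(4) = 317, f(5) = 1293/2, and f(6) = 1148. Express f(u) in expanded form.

f(u) = 6u^3 - 4u^2 - (1/2)u - 1

Using the Lagrange interpolation formula with nodes 0, 4, 5, 6:
  L_0(u) = (u - 4)(u - 5)(u - 6) / -120
  L_1(u) = u(u - 5)(u - 6) / 8
  L_2(u) = u(u - 4)(u - 6) / -5
  L_3(u) = u(u - 4)(u - 5) / 12
Then f(u) = -1·L_0(u) + 317·L_1(u) + 1293/2·L_2(u) + 1148·L_3(u).
Expanding and collecting terms gives f(u) = 6u^3 - 4u^2 - (1/2)u - 1.
Check: f(5) = 1293/2. ✓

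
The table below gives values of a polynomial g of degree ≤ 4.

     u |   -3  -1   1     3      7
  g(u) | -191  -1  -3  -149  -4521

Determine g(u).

g(u) = -2u^4 + u^3 - u^2 - 2u + 1

Using the Lagrange interpolation formula with nodes -3, -1, 1, 3, 7:
  L_0(u) = (u + 1)(u - 1)(u - 3)(u - 7) / 480
  L_1(u) = (u + 3)(u - 1)(u - 3)(u - 7) / -128
  L_2(u) = (u + 3)(u + 1)(u - 3)(u - 7) / 96
  L_3(u) = (u + 3)(u + 1)(u - 1)(u - 7) / -192
  L_4(u) = (u + 3)(u + 1)(u - 1)(u - 3) / 1920
Then g(u) = -191·L_0(u) - 1·L_1(u) - 3·L_2(u) - 149·L_3(u) - 4521·L_4(u).
Expanding and collecting terms gives g(u) = -2u^4 + u^3 - u^2 - 2u + 1.
Check: g(-3) = -191. ✓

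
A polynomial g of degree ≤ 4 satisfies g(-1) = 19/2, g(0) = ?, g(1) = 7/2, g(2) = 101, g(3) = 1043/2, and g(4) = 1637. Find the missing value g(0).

On equispaced nodes a degree-4 polynomial has vanishing fifth forward difference, so
  - g(-1) + 5·g(0) - 10·g(1) + 10·g(2) - 5·g(3) + g(4) = 0.
Substituting the known values and solving for g(0):
  5·g(0) = 5
  g(0) = 1.

1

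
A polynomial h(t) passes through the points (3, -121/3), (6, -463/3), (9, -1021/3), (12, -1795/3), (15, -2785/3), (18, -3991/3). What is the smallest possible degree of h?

Forward differences of the values at t = 3, 6, 9, 12, 15, 18:
  h  : -121/3  -463/3  -1021/3  -1795/3  -2785/3  -3991/3
  Δ  : -114  -186  -258  -330  -402
  Δ^2: -72  -72  -72  -72
  Δ^3: 0  0  0
  Δ^4: 0  0
  Δ^5: 0
The second differences are constant (-72) and nonzero, while all higher differences vanish, so the minimal degree is 2.

2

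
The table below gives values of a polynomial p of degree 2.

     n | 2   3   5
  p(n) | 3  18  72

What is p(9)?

Using the Lagrange interpolation formula with nodes 2, 3, 5:
  L_0(n) = (n - 3)(n - 5) / 3
  L_1(n) = (n - 2)(n - 5) / -2
  L_2(n) = (n - 2)(n - 3) / 6
Then p(n) = 3·L_0(n) + 18·L_1(n) + 72·L_2(n).
Expanding and collecting terms gives p(n) = 4n^2 - 5n - 3.
Evaluating at n = 9: p(9) = 276.

276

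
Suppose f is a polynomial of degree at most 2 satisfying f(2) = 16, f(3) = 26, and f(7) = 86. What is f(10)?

Write f(u) = au^2 + bu + c. Substituting each data point gives a linear system:
  4a + 2b + c = 16
  9a + 3b + c = 26
  49a + 7b + c = 86
Solving the system yields a = 1, b = 5, c = 2.
So f(u) = u^2 + 5u + 2.
Then f(10) = 152.

152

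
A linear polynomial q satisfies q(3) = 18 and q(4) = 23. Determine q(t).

q(t) = 5t + 3

Using the Lagrange interpolation formula with nodes 3, 4:
  L_0(t) = (t - 4) / -1
  L_1(t) = (t - 3) / 1
Then q(t) = 18·L_0(t) + 23·L_1(t).
Expanding and collecting terms gives q(t) = 5t + 3.
Check: q(4) = 23. ✓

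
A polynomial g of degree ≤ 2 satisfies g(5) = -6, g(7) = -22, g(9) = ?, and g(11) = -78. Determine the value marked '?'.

The 3 known points determine the degree-2 polynomial uniquely.
Write g(s) = as^2 + bs + c. Substituting each data point gives a linear system:
  25a + 5b + c = -6
  49a + 7b + c = -22
  121a + 11b + c = -78
Solving the system yields a = -1, b = 4, c = -1.
So g(s) = -s^2 + 4s - 1.
Then g(9) = -46.

-46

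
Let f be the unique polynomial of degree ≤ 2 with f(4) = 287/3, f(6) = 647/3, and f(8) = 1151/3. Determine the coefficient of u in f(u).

0

Write f(u) = au^2 + bu + c. Substituting each data point gives a linear system:
  16a + 4b + c = 287/3
  36a + 6b + c = 647/3
  64a + 8b + c = 1151/3
Solving the system yields a = 6, b = 0, c = -1/3.
So f(u) = 6u² - 1/3.
The coefficient of u is 0.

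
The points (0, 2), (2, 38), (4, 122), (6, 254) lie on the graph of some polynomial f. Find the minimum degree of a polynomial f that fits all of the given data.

Forward differences of the values at s = 0, 2, 4, 6:
  f  : 2  38  122  254
  Δ  : 36  84  132
  Δ^2: 48  48
  Δ^3: 0
The second differences are constant (48) and nonzero, while all higher differences vanish, so the minimal degree is 2.

2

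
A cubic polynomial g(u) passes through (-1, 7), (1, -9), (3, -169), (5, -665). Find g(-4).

Forward differences of the values at u = -1, 1, 3, 5:
  g  : 7  -9  -169  -665
  Δ  : -16  -160  -496
  Δ^2: -144  -336
  Δ^3: -192
The third differences are constant, confirming degree 3.
Interpolating (Newton forward form) and evaluating at u = -4 gives g(-4) = 181.

181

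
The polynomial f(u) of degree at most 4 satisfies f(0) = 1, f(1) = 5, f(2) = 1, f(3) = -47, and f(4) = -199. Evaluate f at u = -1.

1

Forward differences of the values at u = 0, 1, 2, 3, 4:
  f  : 1  5  1  -47  -199
  Δ  : 4  -4  -48  -152
  Δ^2: -8  -44  -104
  Δ^3: -36  -60
  Δ^4: -24
The fourth differences are constant, confirming degree 4.
Interpolating (Newton forward form) and evaluating at u = -1 gives f(-1) = 1.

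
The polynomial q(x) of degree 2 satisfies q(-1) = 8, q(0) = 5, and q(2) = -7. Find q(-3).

8

Write q(x) = ax^2 + bx + c. Substituting each data point gives a linear system:
  a - b + c = 8
  c = 5
  4a + 2b + c = -7
Solving the system yields a = -1, b = -4, c = 5.
So q(x) = -x^2 - 4x + 5.
Then q(-3) = 8.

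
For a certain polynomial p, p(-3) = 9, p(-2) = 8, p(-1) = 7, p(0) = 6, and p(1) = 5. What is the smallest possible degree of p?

1

Forward differences of the values at x = -3, -2, -1, 0, 1:
  p  : 9  8  7  6  5
  Δ  : -1  -1  -1  -1
  Δ^2: 0  0  0
  Δ^3: 0  0
  Δ^4: 0
The first differences are constant (-1) and nonzero, while all higher differences vanish, so the minimal degree is 1.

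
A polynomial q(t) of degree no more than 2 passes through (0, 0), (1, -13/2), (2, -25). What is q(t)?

Write q(t) = at^2 + bt + c. Substituting each data point gives a linear system:
  c = 0
  a + b + c = -13/2
  4a + 2b + c = -25
Solving the system yields a = -6, b = -1/2, c = 0.
So q(t) = -6t^2 - (1/2)t.
Check: q(1) = -13/2. ✓

q(t) = -6t^2 - (1/2)t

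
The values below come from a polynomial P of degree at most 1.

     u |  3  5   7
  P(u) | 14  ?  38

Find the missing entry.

The 2 known points determine the degree-1 polynomial uniquely.
Write P(u) = au + b. Substituting each data point gives a linear system:
  3a + b = 14
  7a + b = 38
Solving the system yields a = 6, b = -4.
So P(u) = 6u - 4.
Then P(5) = 26.

26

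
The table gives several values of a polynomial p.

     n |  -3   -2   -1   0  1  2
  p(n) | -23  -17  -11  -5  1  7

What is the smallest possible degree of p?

1

Forward differences of the values at n = -3, -2, -1, 0, 1, 2:
  p  : -23  -17  -11  -5  1  7
  Δ  : 6  6  6  6  6
  Δ^2: 0  0  0  0
  Δ^3: 0  0  0
  Δ^4: 0  0
  Δ^5: 0
The first differences are constant (6) and nonzero, while all higher differences vanish, so the minimal degree is 1.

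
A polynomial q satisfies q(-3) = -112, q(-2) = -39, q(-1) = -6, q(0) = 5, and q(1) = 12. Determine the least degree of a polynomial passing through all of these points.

Forward differences of the values at t = -3, -2, -1, 0, 1:
  q  : -112  -39  -6  5  12
  Δ  : 73  33  11  7
  Δ^2: -40  -22  -4
  Δ^3: 18  18
  Δ^4: 0
The third differences are constant (18) and nonzero, while all higher differences vanish, so the minimal degree is 3.

3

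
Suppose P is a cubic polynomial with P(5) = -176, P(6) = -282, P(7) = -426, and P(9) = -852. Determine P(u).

Write P(u) = au^3 + bu^2 + cu + d. Substituting each data point gives a linear system:
  125a + 25b + 5c + d = -176
  216a + 36b + 6c + d = -282
  343a + 49b + 7c + d = -426
  729a + 81b + 9c + d = -852
Solving the system yields a = -1, b = -1, c = -4, d = -6.
So P(u) = -u^3 - u^2 - 4u - 6.
Check: P(5) = -176. ✓

P(u) = -u^3 - u^2 - 4u - 6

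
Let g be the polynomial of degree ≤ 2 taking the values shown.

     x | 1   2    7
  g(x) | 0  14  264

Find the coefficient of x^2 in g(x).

6

Write g(x) = ax^2 + bx + c. Substituting each data point gives a linear system:
  a + b + c = 0
  4a + 2b + c = 14
  49a + 7b + c = 264
Solving the system yields a = 6, b = -4, c = -2.
So g(x) = 6x² - 4x - 2.
The leading coefficient is 6.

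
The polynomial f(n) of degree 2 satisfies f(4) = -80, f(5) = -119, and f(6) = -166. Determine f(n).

Using the Lagrange interpolation formula with nodes 4, 5, 6:
  L_0(n) = (n - 5)(n - 6) / 2
  L_1(n) = (n - 4)(n - 6) / -1
  L_2(n) = (n - 4)(n - 5) / 2
Then f(n) = -80·L_0(n) - 119·L_1(n) - 166·L_2(n).
Expanding and collecting terms gives f(n) = -4n^2 - 3n - 4.
Check: f(5) = -119. ✓

f(n) = -4n^2 - 3n - 4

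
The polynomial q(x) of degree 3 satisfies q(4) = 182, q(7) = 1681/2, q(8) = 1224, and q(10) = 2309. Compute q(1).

19/2

Write q(x) = ax^3 + bx^2 + cx + d. Substituting each data point gives a linear system:
  64a + 16b + 4c + d = 182
  343a + 49b + 7c + d = 1681/2
  512a + 64b + 8c + d = 1224
  1000a + 100b + 10c + d = 2309
Solving the system yields a = 2, b = 3, c = 1/2, d = 4.
So q(x) = 2x^3 + 3x^2 + (1/2)x + 4.
Then q(1) = 19/2.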